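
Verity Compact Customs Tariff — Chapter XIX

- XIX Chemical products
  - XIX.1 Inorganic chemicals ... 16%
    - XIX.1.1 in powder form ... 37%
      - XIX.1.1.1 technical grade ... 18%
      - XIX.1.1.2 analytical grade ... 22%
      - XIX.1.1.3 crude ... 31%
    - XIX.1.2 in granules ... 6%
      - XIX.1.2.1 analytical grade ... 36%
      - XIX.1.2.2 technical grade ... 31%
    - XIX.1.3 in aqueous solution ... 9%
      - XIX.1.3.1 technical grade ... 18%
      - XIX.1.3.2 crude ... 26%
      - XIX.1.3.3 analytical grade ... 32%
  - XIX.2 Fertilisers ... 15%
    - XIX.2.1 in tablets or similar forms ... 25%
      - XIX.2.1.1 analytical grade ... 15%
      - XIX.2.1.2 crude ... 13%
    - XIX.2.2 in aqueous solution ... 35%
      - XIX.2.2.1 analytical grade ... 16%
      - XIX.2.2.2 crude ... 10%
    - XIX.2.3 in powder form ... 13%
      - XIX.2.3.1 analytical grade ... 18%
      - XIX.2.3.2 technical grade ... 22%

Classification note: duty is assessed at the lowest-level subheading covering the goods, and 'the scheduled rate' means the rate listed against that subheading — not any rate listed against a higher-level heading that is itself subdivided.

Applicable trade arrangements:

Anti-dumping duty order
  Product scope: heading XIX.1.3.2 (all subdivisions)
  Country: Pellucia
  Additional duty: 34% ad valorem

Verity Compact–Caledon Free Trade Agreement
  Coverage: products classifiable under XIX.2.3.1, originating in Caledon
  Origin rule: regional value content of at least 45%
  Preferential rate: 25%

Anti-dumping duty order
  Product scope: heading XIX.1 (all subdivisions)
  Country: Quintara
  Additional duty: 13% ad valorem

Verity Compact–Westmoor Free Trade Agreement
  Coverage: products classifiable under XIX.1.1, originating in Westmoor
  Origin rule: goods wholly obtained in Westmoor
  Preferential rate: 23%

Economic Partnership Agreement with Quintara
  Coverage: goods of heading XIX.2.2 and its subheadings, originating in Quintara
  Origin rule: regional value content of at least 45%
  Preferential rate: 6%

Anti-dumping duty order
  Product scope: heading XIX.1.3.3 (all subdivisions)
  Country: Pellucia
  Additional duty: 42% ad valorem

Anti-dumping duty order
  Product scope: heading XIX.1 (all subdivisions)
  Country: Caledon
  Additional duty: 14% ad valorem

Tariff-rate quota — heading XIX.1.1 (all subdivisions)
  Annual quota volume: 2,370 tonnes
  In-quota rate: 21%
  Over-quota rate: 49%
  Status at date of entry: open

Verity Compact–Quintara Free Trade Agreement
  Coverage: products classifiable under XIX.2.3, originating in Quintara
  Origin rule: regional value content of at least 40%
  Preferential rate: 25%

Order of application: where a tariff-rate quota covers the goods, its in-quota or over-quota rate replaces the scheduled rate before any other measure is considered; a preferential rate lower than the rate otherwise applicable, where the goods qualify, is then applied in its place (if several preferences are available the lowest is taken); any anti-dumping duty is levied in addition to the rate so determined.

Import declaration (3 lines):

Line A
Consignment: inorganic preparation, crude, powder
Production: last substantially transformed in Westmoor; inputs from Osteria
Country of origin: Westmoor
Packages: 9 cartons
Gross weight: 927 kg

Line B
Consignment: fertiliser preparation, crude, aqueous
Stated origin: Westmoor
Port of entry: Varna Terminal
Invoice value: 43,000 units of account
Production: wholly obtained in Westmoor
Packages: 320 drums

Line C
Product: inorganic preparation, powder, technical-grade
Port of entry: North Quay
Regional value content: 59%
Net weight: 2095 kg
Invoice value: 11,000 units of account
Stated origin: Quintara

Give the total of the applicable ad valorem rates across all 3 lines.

Line A: inorganic → XIX.1; powder → XIX.1.1; crude → XIX.1.1.3. Scheduled 31%. quota on XIX.1.1 open → in-quota 21%; Westmoor agreement on XIX.1.1: not wholly obtained. → 21%.
Line B: fertiliser → XIX.2; aqueous → XIX.2.2; crude → XIX.2.2.2. Scheduled 10%. Westmoor agreement on XIX.1.1: XIX.2.2.2 not covered. → 10%.
Line C: inorganic → XIX.1; powder → XIX.1.1; technical-grade → XIX.1.1.1. Scheduled 18%. quota on XIX.1.1 open → in-quota 21%; Quintara agreement on XIX.2.2: XIX.1.1.1 not covered; Quintara agreement on XIX.2.3: XIX.1.1.1 not covered; anti-dumping (Quintara, XIX.1): +13%; total 21% + 13% = 34%. → 34%.
Sum: 21% + 10% + 34% = 65%.

65%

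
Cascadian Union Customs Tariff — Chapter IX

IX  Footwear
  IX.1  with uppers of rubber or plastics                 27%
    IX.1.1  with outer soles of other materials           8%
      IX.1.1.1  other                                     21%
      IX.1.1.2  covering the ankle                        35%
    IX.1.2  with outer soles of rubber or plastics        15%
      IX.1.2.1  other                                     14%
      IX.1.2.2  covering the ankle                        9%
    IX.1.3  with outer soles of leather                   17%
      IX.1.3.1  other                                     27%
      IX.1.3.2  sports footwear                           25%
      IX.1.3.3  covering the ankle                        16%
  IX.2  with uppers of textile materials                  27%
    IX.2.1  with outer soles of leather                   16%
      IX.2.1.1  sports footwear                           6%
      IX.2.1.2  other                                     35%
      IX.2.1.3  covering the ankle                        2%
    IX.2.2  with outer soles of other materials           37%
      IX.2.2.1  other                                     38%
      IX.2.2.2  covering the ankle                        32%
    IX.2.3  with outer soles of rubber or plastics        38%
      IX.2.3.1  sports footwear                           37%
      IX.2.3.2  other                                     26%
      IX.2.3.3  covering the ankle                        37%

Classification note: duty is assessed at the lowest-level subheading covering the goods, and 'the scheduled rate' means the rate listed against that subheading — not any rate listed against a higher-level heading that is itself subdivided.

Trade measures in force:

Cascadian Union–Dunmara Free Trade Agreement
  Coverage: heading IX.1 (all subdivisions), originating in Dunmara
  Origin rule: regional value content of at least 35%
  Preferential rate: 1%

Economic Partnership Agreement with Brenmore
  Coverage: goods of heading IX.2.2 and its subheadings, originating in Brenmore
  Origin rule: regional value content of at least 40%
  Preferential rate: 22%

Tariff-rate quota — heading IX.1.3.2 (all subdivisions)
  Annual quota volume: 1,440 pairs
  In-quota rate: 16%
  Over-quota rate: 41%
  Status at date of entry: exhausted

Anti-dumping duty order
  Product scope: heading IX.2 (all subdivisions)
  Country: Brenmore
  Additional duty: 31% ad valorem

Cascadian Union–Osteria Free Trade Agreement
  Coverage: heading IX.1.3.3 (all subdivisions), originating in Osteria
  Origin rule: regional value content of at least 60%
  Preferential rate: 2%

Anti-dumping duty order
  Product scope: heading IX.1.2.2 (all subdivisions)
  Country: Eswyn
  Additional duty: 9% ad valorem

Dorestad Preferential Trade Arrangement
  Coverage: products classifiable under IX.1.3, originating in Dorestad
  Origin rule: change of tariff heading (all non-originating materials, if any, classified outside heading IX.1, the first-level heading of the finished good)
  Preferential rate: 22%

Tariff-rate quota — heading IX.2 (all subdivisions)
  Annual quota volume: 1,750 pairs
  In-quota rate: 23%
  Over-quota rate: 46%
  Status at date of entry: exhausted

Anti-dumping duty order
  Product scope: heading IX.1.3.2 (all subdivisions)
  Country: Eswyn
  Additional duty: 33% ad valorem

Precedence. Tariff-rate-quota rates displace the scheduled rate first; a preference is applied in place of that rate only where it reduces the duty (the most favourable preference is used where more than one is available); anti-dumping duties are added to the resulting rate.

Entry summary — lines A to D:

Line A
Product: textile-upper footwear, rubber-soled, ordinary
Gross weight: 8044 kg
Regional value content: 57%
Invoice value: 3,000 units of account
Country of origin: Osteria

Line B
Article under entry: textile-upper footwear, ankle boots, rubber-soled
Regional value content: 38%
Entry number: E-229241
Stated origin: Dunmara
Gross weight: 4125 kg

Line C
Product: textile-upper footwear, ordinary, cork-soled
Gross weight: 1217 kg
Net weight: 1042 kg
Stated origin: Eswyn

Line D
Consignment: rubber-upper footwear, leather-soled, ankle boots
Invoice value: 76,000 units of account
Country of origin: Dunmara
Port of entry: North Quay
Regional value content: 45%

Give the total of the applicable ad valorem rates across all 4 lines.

Line A: textile-upper → IX.2; rubber-soled → IX.2.3; ordinary → IX.2.3.2. Scheduled 26%. quota on IX.2 exhausted → over-quota 46%; Osteria agreement on IX.1.3.3: IX.2.3.2 not covered. → 46%.
Line B: textile-upper → IX.2; rubber-soled → IX.2.3; ankle boots → IX.2.3.3. Scheduled 37%. quota on IX.2 exhausted → over-quota 46%; Dunmara agreement on IX.1: IX.2.3.3 not covered. → 46%.
Line C: textile-upper → IX.2; cork-soled → IX.2.2; ordinary → IX.2.2.1. Scheduled 38%. quota on IX.2 exhausted → over-quota 46%. → 46%.
Line D: rubber-upper → IX.1; leather-soled → IX.1.3; ankle boots → IX.1.3.3. Scheduled 16%. Dunmara agreement on IX.1: RVC ≥ 35% → 1% available; preferential 1%. → 1%.
Sum: 46% + 46% + 46% + 1% = 139%.

139%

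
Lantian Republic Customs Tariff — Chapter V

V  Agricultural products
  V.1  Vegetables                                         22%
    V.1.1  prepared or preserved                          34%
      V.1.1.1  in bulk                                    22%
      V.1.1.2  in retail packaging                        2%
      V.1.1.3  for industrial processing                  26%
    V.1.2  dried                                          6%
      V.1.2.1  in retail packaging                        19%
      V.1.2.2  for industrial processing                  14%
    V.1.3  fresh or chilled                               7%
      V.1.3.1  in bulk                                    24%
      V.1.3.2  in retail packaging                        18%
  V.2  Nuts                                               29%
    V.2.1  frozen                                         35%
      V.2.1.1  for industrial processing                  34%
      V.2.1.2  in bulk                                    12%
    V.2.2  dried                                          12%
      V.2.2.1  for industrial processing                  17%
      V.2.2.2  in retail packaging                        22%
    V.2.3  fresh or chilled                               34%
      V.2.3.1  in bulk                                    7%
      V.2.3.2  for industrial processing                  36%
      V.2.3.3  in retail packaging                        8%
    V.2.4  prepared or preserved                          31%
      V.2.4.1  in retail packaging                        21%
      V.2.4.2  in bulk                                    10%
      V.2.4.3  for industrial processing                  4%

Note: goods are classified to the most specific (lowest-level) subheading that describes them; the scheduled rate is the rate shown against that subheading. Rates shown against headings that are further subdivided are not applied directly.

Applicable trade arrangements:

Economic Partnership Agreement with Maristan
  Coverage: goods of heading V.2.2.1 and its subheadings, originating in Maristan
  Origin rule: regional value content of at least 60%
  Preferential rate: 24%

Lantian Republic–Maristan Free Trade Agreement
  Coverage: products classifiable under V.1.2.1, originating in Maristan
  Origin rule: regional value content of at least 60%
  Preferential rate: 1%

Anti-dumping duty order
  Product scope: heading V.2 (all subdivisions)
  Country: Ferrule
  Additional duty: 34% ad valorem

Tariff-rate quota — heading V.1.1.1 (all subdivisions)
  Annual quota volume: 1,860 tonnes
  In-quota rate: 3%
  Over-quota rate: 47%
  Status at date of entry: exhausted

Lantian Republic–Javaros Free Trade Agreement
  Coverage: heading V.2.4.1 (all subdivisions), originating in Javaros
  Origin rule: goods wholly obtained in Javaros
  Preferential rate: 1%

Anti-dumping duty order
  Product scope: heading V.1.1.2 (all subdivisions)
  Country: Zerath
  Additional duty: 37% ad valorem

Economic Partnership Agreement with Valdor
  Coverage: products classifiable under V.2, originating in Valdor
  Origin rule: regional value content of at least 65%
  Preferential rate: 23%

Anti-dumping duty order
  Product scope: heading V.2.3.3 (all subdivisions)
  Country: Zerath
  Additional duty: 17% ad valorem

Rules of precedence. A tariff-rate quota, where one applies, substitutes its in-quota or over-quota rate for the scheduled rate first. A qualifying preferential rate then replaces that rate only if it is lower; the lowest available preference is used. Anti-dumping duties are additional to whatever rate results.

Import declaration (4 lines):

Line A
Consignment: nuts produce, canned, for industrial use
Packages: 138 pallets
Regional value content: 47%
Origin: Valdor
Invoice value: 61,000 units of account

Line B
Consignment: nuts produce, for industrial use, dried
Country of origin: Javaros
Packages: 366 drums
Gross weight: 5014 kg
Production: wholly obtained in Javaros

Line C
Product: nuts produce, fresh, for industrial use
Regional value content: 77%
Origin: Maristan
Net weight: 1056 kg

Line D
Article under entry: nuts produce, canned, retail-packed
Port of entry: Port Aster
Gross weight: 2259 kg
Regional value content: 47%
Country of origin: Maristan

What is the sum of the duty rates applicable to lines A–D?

Line A: nuts → V.2; canned → V.2.4; for industrial use → V.2.4.3. Scheduled 4%. Valdor agreement on V.2: RVC < 65%. → 4%.
Line B: nuts → V.2; dried → V.2.2; for industrial use → V.2.2.1. Scheduled 17%. Javaros agreement on V.2.4.1: V.2.2.1 not covered. → 17%.
Line C: nuts → V.2; fresh → V.2.3; for industrial use → V.2.3.2. Scheduled 36%. Maristan agreement on V.2.2.1: V.2.3.2 not covered; Maristan agreement on V.1.2.1: V.2.3.2 not covered. → 36%.
Line D: nuts → V.2; canned → V.2.4; retail-packed → V.2.4.1. Scheduled 21%. Maristan agreement on V.2.2.1: V.2.4.1 not covered; Maristan agreement on V.1.2.1: V.2.4.1 not covered. → 21%.
Sum: 4% + 17% + 36% + 21% = 78%.

78%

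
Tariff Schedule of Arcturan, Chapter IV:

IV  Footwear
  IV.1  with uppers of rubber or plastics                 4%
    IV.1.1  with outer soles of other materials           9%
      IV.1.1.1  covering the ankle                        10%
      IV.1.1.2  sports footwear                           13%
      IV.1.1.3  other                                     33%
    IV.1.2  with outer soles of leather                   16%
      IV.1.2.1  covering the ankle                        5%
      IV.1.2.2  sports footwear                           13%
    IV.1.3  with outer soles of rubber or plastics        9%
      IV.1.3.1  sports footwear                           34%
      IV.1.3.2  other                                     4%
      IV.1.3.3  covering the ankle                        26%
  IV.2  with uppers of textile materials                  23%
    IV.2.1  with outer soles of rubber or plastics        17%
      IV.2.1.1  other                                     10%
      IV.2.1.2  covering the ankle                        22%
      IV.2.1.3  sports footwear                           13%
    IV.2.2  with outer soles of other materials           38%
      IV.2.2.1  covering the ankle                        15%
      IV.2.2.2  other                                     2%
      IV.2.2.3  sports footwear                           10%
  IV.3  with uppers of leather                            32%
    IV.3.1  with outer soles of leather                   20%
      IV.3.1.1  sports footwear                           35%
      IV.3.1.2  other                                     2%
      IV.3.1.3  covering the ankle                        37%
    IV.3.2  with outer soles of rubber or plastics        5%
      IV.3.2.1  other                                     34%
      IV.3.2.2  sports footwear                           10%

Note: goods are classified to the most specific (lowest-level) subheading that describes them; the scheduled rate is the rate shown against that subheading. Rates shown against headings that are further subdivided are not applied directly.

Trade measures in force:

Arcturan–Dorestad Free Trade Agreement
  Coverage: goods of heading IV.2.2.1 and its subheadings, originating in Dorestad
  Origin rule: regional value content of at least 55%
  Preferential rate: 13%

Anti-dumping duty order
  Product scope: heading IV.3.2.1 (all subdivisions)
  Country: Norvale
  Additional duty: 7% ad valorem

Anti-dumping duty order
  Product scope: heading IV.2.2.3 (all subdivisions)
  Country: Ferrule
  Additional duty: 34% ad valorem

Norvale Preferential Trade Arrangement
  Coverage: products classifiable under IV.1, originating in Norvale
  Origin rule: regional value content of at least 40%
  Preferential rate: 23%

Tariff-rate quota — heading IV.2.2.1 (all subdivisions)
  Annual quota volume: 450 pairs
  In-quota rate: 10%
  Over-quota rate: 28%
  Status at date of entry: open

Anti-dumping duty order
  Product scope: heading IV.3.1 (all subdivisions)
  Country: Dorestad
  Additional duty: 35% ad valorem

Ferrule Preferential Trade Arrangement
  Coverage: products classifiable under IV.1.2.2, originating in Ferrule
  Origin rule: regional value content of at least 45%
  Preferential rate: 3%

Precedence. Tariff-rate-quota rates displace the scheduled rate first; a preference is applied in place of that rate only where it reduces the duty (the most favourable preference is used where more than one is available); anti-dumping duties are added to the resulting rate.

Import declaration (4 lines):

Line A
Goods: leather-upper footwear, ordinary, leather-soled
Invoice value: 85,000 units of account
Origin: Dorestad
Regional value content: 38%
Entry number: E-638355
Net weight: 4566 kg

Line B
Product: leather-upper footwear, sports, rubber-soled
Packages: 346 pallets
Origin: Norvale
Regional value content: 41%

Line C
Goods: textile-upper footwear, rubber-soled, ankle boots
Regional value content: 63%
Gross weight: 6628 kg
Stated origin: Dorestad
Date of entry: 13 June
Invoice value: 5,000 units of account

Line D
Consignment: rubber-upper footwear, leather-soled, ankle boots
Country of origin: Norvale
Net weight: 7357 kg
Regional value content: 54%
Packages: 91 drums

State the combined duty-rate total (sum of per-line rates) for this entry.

74%

Line A: leather-upper → IV.3; leather-soled → IV.3.1; ordinary → IV.3.1.2. Scheduled 2%. Dorestad agreement on IV.2.2.1: IV.3.1.2 not covered; anti-dumping (Dorestad, IV.3.1): +35%; total 2% + 35% = 37%. → 37%.
Line B: leather-upper → IV.3; rubber-soled → IV.3.2; sports → IV.3.2.2. Scheduled 10%. Norvale agreement on IV.1: IV.3.2.2 not covered. → 10%.
Line C: textile-upper → IV.2; rubber-soled → IV.2.1; ankle boots → IV.2.1.2. Scheduled 22%. Dorestad agreement on IV.2.2.1: IV.2.1.2 not covered. → 22%.
Line D: rubber-upper → IV.1; leather-soled → IV.1.2; ankle boots → IV.1.2.1. Scheduled 5%. Norvale agreement on IV.1: RVC ≥ 40% → 23% available; preference 23% not lower than 5% → no reduction. → 5%.
Sum: 37% + 10% + 22% + 5% = 74%.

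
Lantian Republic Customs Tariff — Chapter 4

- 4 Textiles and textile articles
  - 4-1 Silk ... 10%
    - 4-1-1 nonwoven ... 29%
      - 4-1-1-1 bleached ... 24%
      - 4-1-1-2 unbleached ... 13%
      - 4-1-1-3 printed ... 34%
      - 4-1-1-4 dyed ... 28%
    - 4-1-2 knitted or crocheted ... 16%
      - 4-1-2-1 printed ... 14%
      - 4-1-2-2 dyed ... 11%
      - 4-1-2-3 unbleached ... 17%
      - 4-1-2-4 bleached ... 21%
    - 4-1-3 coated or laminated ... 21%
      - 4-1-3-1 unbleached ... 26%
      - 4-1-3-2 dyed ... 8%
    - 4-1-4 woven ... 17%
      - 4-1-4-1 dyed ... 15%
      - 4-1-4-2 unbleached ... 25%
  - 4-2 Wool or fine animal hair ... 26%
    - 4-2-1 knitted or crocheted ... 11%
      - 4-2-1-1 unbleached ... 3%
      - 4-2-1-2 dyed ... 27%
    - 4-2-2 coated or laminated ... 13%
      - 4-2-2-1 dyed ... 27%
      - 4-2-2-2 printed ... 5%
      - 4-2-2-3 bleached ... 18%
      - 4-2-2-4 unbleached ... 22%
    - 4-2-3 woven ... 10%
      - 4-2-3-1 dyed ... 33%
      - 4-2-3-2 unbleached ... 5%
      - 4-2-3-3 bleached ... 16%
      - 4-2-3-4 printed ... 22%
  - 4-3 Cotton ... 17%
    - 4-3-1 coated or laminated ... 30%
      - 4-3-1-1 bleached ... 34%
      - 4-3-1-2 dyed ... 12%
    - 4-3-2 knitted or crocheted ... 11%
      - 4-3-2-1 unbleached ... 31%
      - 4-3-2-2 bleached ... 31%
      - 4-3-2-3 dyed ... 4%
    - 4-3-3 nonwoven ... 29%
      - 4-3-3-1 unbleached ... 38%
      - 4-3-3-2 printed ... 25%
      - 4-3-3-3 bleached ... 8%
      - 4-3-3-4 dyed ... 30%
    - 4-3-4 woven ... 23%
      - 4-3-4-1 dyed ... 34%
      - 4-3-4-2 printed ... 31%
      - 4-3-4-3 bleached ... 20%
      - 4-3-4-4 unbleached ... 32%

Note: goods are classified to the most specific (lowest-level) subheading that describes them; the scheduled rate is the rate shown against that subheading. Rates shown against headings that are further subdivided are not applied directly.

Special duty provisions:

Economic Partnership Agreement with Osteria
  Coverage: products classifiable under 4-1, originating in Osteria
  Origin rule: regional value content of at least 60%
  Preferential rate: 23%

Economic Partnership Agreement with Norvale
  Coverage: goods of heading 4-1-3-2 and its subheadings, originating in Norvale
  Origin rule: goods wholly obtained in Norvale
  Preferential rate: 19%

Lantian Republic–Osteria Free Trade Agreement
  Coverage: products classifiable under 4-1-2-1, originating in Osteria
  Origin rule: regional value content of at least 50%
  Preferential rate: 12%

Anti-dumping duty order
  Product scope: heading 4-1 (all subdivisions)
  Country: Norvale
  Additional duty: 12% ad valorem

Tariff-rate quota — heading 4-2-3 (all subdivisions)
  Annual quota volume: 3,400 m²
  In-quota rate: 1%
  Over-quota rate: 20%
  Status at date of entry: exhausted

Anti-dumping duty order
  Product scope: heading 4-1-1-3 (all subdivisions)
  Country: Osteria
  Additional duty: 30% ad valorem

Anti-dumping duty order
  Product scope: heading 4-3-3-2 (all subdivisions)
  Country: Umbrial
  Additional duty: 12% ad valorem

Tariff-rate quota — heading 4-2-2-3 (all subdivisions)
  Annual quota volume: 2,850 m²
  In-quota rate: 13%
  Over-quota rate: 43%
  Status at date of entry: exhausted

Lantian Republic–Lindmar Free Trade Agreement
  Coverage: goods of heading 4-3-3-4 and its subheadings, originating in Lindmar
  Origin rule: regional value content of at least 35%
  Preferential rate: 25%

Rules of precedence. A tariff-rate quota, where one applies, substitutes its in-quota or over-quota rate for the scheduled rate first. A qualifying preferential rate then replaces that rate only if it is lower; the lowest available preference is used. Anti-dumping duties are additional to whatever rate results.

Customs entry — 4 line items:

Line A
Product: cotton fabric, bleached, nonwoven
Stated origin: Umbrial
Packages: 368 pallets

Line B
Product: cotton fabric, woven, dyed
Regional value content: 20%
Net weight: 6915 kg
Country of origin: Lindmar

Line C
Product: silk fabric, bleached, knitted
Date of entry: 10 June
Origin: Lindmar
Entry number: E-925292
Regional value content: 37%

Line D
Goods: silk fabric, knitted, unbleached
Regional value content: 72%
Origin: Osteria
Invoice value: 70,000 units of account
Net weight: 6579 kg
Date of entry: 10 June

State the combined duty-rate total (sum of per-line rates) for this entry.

80%

Line A: cotton → 4-3; nonwoven → 4-3-3; bleached → 4-3-3-3. Scheduled 8%. No special measure applies. → 8%.
Line B: cotton → 4-3; woven → 4-3-4; dyed → 4-3-4-1. Scheduled 34%. Lindmar agreement on 4-3-3-4: 4-3-4-1 not covered. → 34%.
Line C: silk → 4-1; knitted → 4-1-2; bleached → 4-1-2-4. Scheduled 21%. Lindmar agreement on 4-3-3-4: 4-1-2-4 not covered. → 21%.
Line D: silk → 4-1; knitted → 4-1-2; unbleached → 4-1-2-3. Scheduled 17%. Osteria agreement on 4-1: RVC ≥ 60% → 23% available; Osteria agreement on 4-1-2-1: 4-1-2-3 not covered; preference 23% not lower than 17% → no reduction. → 17%.
Sum: 8% + 34% + 21% + 17% = 80%.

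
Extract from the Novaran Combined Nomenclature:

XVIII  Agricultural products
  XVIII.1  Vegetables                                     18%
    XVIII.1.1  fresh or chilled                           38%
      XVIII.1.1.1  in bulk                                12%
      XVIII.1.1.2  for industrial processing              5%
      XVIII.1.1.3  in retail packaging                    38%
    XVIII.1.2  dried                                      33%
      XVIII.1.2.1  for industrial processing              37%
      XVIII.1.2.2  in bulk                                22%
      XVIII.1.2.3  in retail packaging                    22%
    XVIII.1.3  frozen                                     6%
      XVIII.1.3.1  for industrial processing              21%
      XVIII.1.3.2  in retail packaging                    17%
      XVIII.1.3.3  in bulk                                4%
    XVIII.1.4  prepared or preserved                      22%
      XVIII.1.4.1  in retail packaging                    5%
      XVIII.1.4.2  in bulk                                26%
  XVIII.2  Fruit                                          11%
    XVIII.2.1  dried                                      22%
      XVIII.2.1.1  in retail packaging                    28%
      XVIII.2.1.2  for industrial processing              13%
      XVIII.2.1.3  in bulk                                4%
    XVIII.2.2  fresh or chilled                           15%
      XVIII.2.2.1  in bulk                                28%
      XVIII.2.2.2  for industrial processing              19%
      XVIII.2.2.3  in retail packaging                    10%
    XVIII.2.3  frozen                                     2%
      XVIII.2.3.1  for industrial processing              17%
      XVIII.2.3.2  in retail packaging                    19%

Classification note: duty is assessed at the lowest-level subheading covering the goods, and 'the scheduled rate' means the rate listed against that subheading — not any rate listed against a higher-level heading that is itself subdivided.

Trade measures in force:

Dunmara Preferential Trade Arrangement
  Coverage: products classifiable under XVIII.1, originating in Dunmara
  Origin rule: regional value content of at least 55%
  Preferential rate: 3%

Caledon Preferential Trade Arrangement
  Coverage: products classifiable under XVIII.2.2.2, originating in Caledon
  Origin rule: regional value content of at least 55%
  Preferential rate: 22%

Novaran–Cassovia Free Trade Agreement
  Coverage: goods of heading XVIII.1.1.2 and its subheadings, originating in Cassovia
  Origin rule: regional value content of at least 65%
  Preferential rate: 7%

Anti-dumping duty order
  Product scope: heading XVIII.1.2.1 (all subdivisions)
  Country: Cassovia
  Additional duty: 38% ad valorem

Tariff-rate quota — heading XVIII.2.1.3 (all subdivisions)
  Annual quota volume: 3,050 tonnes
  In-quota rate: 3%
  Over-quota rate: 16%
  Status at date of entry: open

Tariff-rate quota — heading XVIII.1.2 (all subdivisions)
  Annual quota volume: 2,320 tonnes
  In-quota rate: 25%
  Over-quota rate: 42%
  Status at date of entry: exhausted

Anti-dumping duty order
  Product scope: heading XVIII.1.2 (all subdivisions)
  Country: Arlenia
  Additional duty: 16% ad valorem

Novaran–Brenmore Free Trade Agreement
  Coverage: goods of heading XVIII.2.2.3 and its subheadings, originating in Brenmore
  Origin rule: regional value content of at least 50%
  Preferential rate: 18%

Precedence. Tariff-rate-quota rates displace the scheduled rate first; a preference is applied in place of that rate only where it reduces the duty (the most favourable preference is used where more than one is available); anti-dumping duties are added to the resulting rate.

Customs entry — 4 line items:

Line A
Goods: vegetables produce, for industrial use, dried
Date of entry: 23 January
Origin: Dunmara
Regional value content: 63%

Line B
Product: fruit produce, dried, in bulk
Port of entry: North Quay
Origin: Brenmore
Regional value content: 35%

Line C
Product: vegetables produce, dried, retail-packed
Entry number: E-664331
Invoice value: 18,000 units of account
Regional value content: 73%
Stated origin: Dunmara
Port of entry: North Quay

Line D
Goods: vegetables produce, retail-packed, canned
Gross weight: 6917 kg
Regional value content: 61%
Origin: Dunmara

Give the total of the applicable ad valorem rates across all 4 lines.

Line A: vegetables → XVIII.1; dried → XVIII.1.2; for industrial use → XVIII.1.2.1. Scheduled 37%. quota on XVIII.1.2 exhausted → over-quota 42%; Dunmara agreement on XVIII.1: RVC ≥ 55% → 3% available; preferential 3%. → 3%.
Line B: fruit → XVIII.2; dried → XVIII.2.1; in bulk → XVIII.2.1.3. Scheduled 4%. quota on XVIII.2.1.3 open → in-quota 3%; Brenmore agreement on XVIII.2.2.3: XVIII.2.1.3 not covered. → 3%.
Line C: vegetables → XVIII.1; dried → XVIII.1.2; retail-packed → XVIII.1.2.3. Scheduled 22%. quota on XVIII.1.2 exhausted → over-quota 42%; Dunmara agreement on XVIII.1: RVC ≥ 55% → 3% available; preferential 3%. → 3%.
Line D: vegetables → XVIII.1; canned → XVIII.1.4; retail-packed → XVIII.1.4.1. Scheduled 5%. Dunmara agreement on XVIII.1: RVC ≥ 55% → 3% available; preferential 3%. → 3%.
Sum: 3% + 3% + 3% + 3% = 12%.

12%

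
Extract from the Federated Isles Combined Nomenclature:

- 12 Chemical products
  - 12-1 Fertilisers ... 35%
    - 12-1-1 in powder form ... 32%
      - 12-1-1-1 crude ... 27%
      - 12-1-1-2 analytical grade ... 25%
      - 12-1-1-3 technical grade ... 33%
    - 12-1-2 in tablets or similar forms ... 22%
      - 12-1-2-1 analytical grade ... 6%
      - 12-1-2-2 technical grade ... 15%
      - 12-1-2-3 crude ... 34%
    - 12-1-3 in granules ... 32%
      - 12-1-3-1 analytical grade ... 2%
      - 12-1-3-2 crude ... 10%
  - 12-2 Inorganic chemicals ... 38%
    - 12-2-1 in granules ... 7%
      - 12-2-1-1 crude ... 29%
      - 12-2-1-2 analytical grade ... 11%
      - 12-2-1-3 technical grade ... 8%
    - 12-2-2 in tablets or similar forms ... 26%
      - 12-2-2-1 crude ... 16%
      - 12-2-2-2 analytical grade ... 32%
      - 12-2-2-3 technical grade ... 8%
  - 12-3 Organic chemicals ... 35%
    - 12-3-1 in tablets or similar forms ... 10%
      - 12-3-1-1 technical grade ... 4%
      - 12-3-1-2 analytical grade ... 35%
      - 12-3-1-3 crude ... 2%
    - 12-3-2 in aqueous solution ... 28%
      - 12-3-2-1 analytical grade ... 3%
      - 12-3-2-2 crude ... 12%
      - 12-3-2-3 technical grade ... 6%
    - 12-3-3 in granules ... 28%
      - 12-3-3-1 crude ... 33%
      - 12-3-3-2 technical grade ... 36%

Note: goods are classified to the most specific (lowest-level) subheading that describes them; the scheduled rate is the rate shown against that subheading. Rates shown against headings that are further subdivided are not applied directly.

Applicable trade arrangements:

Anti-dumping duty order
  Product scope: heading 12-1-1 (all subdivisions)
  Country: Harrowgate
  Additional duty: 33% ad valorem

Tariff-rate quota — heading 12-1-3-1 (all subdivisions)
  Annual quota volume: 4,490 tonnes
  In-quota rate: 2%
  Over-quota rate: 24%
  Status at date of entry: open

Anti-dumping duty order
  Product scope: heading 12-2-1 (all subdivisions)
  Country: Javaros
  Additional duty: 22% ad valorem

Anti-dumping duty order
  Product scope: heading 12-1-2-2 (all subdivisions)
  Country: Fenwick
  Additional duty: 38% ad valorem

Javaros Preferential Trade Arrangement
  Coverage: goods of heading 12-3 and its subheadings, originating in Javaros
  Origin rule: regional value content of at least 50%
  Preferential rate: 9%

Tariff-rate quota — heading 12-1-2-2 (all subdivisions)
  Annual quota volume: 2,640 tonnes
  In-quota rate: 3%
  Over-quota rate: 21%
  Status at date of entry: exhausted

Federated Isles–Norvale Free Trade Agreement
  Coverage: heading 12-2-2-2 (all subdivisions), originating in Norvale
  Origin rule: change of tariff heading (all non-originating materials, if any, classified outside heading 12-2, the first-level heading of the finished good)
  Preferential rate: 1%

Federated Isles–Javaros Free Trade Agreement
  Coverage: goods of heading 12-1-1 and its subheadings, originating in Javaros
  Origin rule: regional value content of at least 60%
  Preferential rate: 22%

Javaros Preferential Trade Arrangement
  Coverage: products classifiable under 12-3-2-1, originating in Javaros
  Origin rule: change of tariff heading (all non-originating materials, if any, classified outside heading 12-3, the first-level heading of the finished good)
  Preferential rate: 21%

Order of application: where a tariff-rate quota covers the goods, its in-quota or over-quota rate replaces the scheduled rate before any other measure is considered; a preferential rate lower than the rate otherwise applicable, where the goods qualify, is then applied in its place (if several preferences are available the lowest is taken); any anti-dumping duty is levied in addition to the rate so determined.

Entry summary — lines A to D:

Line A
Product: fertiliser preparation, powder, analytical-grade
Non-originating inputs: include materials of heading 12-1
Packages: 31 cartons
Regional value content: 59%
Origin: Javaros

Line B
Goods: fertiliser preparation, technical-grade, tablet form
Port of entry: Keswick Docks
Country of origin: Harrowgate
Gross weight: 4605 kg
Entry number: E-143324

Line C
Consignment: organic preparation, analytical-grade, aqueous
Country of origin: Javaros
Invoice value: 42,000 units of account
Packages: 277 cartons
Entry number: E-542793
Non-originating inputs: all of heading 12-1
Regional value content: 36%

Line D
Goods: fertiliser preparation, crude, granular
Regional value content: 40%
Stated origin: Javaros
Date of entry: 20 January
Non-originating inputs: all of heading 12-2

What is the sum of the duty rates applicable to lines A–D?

59%

Line A: fertiliser → 12-1; powder → 12-1-1; analytical-grade → 12-1-1-2. Scheduled 25%. Javaros agreement on 12-3: 12-1-1-2 not covered; Javaros agreement on 12-1-1: RVC < 60%; Javaros agreement on 12-3-2-1: 12-1-1-2 not covered. → 25%.
Line B: fertiliser → 12-1; tablet form → 12-1-2; technical-grade → 12-1-2-2. Scheduled 15%. quota on 12-1-2-2 exhausted → over-quota 21%. → 21%.
Line C: organic → 12-3; aqueous → 12-3-2; analytical-grade → 12-3-2-1. Scheduled 3%. Javaros agreement on 12-3: RVC < 50%; Javaros agreement on 12-1-1: 12-3-2-1 not covered; Javaros agreement on 12-3-2-1: CTH met → 21% available; preference 21% not lower than 3% → no reduction. → 3%.
Line D: fertiliser → 12-1; granular → 12-1-3; crude → 12-1-3-2. Scheduled 10%. Javaros agreement on 12-3: 12-1-3-2 not covered; Javaros agreement on 12-1-1: 12-1-3-2 not covered; Javaros agreement on 12-3-2-1: 12-1-3-2 not covered. → 10%.
Sum: 25% + 21% + 3% + 10% = 59%.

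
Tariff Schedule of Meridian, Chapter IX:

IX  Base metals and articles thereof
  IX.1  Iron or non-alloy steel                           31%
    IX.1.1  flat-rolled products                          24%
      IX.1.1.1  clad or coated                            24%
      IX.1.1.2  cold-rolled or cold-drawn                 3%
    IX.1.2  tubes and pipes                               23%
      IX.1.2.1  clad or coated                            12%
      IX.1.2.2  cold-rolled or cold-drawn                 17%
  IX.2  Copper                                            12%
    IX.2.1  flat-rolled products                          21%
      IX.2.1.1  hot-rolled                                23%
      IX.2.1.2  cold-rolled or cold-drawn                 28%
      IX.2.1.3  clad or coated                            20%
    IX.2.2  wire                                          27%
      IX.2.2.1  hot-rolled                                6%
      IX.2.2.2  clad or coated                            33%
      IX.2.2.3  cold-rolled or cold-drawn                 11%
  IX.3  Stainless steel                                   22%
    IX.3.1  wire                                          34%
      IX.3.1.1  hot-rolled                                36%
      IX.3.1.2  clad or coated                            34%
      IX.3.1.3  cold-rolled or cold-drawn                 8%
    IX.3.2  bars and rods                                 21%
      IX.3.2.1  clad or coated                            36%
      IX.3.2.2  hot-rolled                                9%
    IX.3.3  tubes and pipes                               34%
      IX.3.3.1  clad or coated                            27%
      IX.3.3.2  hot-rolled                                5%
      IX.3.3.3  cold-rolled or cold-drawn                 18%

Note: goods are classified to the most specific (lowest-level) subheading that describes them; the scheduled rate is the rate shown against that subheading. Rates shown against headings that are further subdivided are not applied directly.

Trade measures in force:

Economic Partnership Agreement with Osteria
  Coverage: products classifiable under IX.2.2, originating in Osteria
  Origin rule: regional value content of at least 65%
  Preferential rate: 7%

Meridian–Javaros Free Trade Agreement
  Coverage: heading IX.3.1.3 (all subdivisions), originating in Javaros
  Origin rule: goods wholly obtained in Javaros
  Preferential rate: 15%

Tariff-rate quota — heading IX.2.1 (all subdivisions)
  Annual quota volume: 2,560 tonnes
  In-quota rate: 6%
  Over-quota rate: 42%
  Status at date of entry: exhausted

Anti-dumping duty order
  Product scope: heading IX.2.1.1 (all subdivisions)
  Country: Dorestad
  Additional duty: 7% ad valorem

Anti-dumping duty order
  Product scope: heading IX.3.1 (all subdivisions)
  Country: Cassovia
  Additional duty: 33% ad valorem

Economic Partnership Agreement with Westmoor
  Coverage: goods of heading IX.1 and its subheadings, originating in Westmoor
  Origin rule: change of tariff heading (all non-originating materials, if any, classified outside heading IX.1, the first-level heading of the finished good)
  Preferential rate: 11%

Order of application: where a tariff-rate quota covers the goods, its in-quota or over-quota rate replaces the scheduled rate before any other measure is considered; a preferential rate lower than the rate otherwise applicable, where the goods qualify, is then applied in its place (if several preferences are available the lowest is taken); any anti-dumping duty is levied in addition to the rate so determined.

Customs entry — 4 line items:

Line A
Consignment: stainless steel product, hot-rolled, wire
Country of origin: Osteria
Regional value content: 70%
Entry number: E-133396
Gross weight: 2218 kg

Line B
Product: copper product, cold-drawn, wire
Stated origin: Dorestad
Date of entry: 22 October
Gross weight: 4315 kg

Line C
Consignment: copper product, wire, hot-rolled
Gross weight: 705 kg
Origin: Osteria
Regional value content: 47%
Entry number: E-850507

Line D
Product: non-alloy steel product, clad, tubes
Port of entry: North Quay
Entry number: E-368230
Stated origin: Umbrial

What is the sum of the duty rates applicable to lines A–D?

Line A: stainless steel → IX.3; wire → IX.3.1; hot-rolled → IX.3.1.1. Scheduled 36%. Osteria agreement on IX.2.2: IX.3.1.1 not covered. → 36%.
Line B: copper → IX.2; wire → IX.2.2; cold-drawn → IX.2.2.3. Scheduled 11%. No special measure applies. → 11%.
Line C: copper → IX.2; wire → IX.2.2; hot-rolled → IX.2.2.1. Scheduled 6%. Osteria agreement on IX.2.2: RVC < 65%. → 6%.
Line D: non-alloy steel → IX.1; tubes → IX.1.2; clad → IX.1.2.1. Scheduled 12%. No special measure applies. → 12%.
Sum: 36% + 11% + 6% + 12% = 65%.

65%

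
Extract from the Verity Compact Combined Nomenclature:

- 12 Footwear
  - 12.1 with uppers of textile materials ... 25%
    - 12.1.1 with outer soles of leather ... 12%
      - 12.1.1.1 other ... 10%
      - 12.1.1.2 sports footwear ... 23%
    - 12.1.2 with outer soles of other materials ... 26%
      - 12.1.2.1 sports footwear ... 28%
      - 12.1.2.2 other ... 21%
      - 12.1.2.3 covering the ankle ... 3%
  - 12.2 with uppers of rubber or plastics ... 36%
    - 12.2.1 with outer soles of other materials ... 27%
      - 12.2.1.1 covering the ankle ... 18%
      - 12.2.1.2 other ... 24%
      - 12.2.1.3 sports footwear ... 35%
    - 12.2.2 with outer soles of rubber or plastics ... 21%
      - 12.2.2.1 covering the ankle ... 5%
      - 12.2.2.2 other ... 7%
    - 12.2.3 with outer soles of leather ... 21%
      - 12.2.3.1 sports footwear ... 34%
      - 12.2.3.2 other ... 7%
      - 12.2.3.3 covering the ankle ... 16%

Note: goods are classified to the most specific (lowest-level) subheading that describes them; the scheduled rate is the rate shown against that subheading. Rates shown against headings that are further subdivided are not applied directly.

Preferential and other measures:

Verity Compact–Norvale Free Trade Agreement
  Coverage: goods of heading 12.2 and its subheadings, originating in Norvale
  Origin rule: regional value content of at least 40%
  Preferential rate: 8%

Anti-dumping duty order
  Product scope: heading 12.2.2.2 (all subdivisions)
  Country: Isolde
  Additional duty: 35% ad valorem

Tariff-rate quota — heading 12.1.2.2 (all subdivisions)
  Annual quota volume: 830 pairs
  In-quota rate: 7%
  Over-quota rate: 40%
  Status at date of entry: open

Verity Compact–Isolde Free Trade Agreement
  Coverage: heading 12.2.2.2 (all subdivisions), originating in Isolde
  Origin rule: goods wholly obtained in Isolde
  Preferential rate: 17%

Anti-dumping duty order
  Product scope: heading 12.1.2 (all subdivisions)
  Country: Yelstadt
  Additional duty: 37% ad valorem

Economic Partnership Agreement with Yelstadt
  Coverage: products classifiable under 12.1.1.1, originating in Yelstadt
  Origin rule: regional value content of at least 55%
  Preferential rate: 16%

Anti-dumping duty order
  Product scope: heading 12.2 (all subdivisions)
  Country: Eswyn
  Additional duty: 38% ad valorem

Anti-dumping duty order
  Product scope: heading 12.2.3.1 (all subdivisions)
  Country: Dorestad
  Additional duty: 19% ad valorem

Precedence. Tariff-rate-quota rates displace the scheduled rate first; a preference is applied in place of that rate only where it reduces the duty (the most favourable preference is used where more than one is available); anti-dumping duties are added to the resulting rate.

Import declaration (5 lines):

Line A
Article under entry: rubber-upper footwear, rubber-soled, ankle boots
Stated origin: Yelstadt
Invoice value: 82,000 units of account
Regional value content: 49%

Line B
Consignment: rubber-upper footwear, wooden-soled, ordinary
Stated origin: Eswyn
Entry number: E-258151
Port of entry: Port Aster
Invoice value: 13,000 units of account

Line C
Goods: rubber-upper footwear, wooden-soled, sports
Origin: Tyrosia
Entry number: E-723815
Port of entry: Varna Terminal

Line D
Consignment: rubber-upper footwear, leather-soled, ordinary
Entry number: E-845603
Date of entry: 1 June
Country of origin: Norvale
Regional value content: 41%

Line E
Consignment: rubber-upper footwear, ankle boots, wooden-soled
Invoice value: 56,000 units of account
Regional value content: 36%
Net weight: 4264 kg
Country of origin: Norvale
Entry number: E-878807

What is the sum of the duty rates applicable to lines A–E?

127%

Line A: rubber-upper → 12.2; rubber-soled → 12.2.2; ankle boots → 12.2.2.1. Scheduled 5%. Yelstadt agreement on 12.1.1.1: 12.2.2.1 not covered. → 5%.
Line B: rubber-upper → 12.2; wooden-soled → 12.2.1; ordinary → 12.2.1.2. Scheduled 24%. anti-dumping (Eswyn, 12.2): +38%; total 24% + 38% = 62%. → 62%.
Line C: rubber-upper → 12.2; wooden-soled → 12.2.1; sports → 12.2.1.3. Scheduled 35%. No special measure applies. → 35%.
Line D: rubber-upper → 12.2; leather-soled → 12.2.3; ordinary → 12.2.3.2. Scheduled 7%. Norvale agreement on 12.2: RVC ≥ 40% → 8% available; preference 8% not lower than 7% → no reduction. → 7%.
Line E: rubber-upper → 12.2; wooden-soled → 12.2.1; ankle boots → 12.2.1.1. Scheduled 18%. Norvale agreement on 12.2: RVC < 40%. → 18%.
Sum: 5% + 62% + 35% + 7% + 18% = 127%.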